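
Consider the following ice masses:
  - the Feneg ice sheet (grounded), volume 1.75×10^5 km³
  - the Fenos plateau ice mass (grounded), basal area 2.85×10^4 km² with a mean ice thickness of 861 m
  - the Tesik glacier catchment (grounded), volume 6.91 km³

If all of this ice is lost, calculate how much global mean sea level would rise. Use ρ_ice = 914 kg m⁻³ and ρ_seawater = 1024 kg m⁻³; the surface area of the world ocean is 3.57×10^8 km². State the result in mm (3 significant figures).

Feneg: 1.75×10^5 km³ × (914/1024) = 1.562×10^5 km³ of water.
Fenos: ice volume = 2.85×10^4 km² × 861 m = 2.454×10^4 km³; 2.454×10^4 × (914/1024) = 2.190×10^4 km³ of water.
Tesik: 6.91 km³ × (914/1024) = 6.168 km³ of water.
Total added water ≈ 1.781×10^14 m³ over 3.57×10^14 m² → Δh = 0.499 m = 499 mm.

≈ 499 mm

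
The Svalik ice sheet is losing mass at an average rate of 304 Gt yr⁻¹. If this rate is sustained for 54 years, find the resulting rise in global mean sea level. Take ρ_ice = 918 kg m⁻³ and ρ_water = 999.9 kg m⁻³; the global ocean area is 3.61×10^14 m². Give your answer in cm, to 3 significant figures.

≈ 4.55 cm

Total mass lost = 304 Gt/yr × 54 yr = 1.642×10^4 Gt = 1.642×10^16 kg.
ρ_w = 999.9 kg m⁻³, so water volume = 1.642×10^16 / 999.9 = 1.642×10^13 m³.
Δh = 1.642×10^13 / 3.61×10^14 = 0.0455 m = 4.55 cm.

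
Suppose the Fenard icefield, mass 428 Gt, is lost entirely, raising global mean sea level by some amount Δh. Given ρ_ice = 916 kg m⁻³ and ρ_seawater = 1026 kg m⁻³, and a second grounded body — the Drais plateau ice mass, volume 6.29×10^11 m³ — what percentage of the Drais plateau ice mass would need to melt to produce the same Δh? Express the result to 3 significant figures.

Equal sea-level rise means equal mass of meltwater, i.e. equal mass of ice lost.
Ice mass of Fenard: 4.280×10^14 kg; ice mass of Drais: 5.762×10^14 kg.
Fraction required = 4.280×10^14 / 5.762×10^14 = 0.743 → 74.3 %.

≈ 74.3 %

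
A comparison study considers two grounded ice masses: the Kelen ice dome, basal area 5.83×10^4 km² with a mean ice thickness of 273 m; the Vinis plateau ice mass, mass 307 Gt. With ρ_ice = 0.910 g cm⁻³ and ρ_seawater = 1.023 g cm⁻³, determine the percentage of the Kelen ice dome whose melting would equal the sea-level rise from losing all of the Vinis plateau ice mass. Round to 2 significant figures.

≈ 2.1 %

Equal sea-level rise means equal mass of meltwater, i.e. equal mass of ice lost.
Ice mass of Vinis: 3.070×10^14 kg; ice mass of Kelen: 1.448×10^16 kg.
Fraction required = 3.070×10^14 / 1.448×10^16 = 0.0212 → 2.1 %.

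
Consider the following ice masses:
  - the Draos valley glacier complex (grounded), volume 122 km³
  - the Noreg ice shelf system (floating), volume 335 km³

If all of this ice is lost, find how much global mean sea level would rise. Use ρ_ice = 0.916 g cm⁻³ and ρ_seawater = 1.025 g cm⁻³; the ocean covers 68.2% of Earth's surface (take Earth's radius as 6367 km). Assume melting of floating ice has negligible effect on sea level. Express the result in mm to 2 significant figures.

Draos: 122 km³ × (916/1025) = 109.0 km³ of water.
The Noreg ice shelf system is floating and already displaces its own weight of water, so its melt adds essentially nothing to sea level.
Total added water ≈ 1.090×10^11 m³ over 3.47×10^14 m² → Δh = 3.14×10^-4 m = 0.31 mm.

≈ 0.31 mm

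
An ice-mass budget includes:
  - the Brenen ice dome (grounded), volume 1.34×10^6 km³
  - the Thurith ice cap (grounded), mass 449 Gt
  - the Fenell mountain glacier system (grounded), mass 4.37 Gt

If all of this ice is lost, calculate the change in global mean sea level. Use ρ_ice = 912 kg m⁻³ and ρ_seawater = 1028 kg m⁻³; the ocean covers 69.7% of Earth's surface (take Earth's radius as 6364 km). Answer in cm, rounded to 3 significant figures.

Brenen: 1.34×10^6 km³ × (912/1028) = 1.189×10^6 km³ of water.
Thurith: 449 Gt = 4.490×10^14 kg; dividing by ρ_w = 1028 kg m⁻³ gives 4.368×10^11 m³ of water.
Fenell: 4.37 Gt = 4.370×10^12 kg; dividing by ρ_w = 1028 kg m⁻³ gives 4.251×10^9 m³ of water.
Total added water ≈ 1.189×10^15 m³ over 3.55×10^14 m² → Δh = 3.35 m = 335 cm.

≈ 335 cm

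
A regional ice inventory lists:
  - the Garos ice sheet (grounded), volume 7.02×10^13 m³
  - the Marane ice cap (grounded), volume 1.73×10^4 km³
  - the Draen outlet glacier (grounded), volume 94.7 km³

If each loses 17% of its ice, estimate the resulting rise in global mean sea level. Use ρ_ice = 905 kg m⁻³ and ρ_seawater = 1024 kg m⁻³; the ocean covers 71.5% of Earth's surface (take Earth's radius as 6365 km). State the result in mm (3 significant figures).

Garos: 0.17 × 7.02×10^13 m³ × (905/1024) = 1.055×10^13 m³ of water.
Marane: 0.17 × 1.73×10^4 km³ × (905/1024) = 2599 km³ of water.
Draen: 0.17 × 94.7 km³ × (905/1024) = 14.23 km³ of water.
Total added water ≈ 1.316×10^13 m³ over 3.64×10^14 m² → Δh = 0.0362 m = 36.2 mm.

≈ 36.2 mm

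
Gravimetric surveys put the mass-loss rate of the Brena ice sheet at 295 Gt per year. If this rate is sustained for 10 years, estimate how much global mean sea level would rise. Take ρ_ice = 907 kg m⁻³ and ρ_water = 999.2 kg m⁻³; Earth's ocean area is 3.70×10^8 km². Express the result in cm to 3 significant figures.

Total mass lost = 295 Gt/yr × 10 yr = 2950 Gt = 2.950×10^15 kg.
ρ_w = 999.2 kg m⁻³, so water volume = 2.950×10^15 / 999.2 = 2.952×10^12 m³.
Δh = 2.952×10^12 / 3.70×10^14 = 7.98×10^-3 m = 0.798 cm.

≈ 0.798 cm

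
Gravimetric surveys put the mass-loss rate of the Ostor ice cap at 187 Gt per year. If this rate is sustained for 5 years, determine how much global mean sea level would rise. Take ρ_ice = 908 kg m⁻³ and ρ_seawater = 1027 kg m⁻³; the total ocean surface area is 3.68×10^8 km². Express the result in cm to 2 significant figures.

≈ 0.25 cm

Total mass lost = 187 Gt/yr × 5 yr = 935.0 Gt = 9.350×10^14 kg.
ρ_w = 1027 kg m⁻³, so water volume = 9.350×10^14 / 1027 = 9.104×10^11 m³.
Δh = 9.104×10^11 / 3.68×10^14 = 2.47×10^-3 m = 0.25 cm.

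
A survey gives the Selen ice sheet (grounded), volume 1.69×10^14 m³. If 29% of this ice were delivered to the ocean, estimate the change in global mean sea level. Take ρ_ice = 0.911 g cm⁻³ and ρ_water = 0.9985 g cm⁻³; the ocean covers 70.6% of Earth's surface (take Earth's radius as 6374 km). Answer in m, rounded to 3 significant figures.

Selen: 0.29 × 1.69×10^14 m³ × (911/998.5) = 4.472×10^13 m³ of water.
Spread over 3.60×10^14 m² of ocean, Δh = 4.472×10^13 / 3.60×10^14 = 0.124 m.

≈ 0.124 m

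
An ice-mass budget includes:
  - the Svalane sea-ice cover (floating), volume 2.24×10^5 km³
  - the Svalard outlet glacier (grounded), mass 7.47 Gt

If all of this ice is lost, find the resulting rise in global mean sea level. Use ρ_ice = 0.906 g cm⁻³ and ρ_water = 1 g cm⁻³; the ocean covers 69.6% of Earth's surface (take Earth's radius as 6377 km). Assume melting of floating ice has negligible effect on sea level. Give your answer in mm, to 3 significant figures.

≈ 0.0210 mm

The Svalane sea-ice cover is floating and already displaces its own weight of water, so its melt adds essentially nothing to sea level.
Svalard: 7.47 Gt = 7.470×10^12 kg; dividing by ρ_w = 1 g cm⁻³ = 1000 kg m⁻³ gives 7.470×10^9 m³ of water.
Total added water ≈ 7.470×10^9 m³ over 3.56×10^14 m² → Δh = 2.10×10^-5 m = 0.0210 mm.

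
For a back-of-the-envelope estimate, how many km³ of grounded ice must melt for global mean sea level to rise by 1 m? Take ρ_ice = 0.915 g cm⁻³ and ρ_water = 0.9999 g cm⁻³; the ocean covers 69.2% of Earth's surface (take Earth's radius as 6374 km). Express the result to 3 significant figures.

Required water volume = Δh × A = 1 m × 3.53×10^14 m² = 3.533×10^14 m³ = 3.533×10^5 km³.
Ice volume = water volume × ρ_w/ρ_ice = 3.533×10^5 × 999.9/915 = 3.86×10^5 km³.

≈ 3.86×10^5 km³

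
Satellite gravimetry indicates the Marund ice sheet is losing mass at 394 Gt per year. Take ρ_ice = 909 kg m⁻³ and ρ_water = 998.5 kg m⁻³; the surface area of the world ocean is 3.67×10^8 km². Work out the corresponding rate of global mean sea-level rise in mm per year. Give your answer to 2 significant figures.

≈ 1.1 mm/yr

ρ_w = 998.5 kg m⁻³. Annual water volume added = 394 Gt / ρ_w = 3.940×10^14 kg / 998.5 kg m⁻³ = 3.946×10^11 m³.
Δh per year = 3.946×10^11 / 3.67×10^14 = 1.08×10^-3 m = 1.1 mm.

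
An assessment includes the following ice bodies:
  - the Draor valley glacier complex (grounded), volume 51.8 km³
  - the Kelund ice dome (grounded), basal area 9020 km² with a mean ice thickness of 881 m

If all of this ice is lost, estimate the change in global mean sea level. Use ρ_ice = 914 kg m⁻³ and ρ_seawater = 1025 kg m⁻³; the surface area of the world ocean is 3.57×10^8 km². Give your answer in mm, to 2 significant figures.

≈ 20 mm

Draor: 51.8 km³ × (914/1025) = 46.19 km³ of water.
Kelund: ice volume = 9020 km² × 881 m = 7947 km³; 7947 × (914/1025) = 7086 km³ of water.
Total added water ≈ 7.132×10^12 m³ over 3.57×10^14 m² → Δh = 0.0200 m = 20 mm.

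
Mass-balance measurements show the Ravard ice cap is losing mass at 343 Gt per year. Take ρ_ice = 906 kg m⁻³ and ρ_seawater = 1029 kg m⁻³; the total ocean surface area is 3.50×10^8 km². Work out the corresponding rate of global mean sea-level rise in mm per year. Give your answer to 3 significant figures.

ρ_w = 1029 kg m⁻³. Annual water volume added = 343 Gt / ρ_w = 3.430×10^14 kg / 1029 kg m⁻³ = 3.333×10^11 m³.
Δh per year = 3.333×10^11 / 3.50×10^14 = 9.52×10^-4 m = 0.952 mm.

≈ 0.952 mm/yr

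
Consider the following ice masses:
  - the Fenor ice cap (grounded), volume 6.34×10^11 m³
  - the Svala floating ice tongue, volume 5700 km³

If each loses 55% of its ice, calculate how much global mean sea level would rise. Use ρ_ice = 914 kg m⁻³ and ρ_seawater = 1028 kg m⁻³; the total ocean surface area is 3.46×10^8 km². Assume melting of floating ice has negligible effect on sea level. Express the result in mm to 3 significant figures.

≈ 0.896 mm

Fenor: 0.55 × 6.34×10^11 m³ × (914/1028) = 3.100×10^11 m³ of water.
The Svala floating ice tongue is floating and already displaces its own weight of water, so its melt adds essentially nothing to sea level.
Total added water ≈ 3.100×10^11 m³ over 3.46×10^14 m² → Δh = 8.96×10^-4 m = 0.896 mm.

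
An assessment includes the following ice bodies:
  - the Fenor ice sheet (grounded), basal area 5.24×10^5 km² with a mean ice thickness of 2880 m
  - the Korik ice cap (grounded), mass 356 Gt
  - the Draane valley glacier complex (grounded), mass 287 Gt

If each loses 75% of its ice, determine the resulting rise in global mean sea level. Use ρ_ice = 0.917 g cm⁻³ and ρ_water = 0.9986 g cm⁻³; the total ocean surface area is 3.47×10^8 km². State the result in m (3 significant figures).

Fenor: ice volume = 5.24×10^5 km² × 2880 m = 1.509×10^6 km³; 0.75 × 1.509×10^6 × (917/998.6) = 1.039×10^6 km³ of water.
Korik: 0.75 × 356 Gt = 2.670×10^14 kg; dividing by ρ_w = 0.9986 g cm⁻³ = 998.6 kg m⁻³ gives 2.674×10^11 m³ of water.
Draane: 0.75 × 287 Gt = 2.152×10^14 kg; dividing by ρ_w = 998.6 kg m⁻³ gives 2.156×10^11 m³ of water.
Total added water ≈ 1.040×10^15 m³ over 3.47×10^14 m² → Δh = 3.00 m.

≈ 3.00 m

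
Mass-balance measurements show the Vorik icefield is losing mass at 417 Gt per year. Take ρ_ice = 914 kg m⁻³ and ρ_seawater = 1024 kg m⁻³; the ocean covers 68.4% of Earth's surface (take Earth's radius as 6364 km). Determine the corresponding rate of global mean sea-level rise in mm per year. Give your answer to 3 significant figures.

≈ 1.17 mm/yr

ρ_w = 1024 kg m⁻³. Annual water volume added = 417 Gt / ρ_w = 4.170×10^14 kg / 1024 kg m⁻³ = 4.072×10^11 m³.
Δh per year = 4.072×10^11 / 3.48×10^14 = 1.17×10^-3 m = 1.17 mm.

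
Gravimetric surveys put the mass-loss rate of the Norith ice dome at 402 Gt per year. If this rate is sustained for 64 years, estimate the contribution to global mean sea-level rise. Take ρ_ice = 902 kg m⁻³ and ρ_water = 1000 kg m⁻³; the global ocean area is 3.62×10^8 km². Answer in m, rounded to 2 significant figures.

≈ 0.071 m

Total mass lost = 402 Gt/yr × 64 yr = 2.573×10^4 Gt = 2.573×10^16 kg.
ρ_w = 1000 kg m⁻³, so water volume = 2.573×10^16 / 1000 = 2.573×10^13 m³.
Δh = 2.573×10^13 / 3.62×10^14 = 0.0711 m.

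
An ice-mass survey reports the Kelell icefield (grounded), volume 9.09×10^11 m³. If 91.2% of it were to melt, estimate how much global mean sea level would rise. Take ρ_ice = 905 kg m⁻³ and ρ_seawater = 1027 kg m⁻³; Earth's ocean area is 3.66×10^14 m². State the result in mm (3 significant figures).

Kelell: 0.912 × 9.09×10^11 m³ × (905/1027) = 7.305×10^11 m³ of water.
Spread over 3.66×10^14 m² of ocean, Δh = 7.305×10^11 / 3.66×10^14 = 2.00×10^-3 m = 2.00 mm.

≈ 2.00 mm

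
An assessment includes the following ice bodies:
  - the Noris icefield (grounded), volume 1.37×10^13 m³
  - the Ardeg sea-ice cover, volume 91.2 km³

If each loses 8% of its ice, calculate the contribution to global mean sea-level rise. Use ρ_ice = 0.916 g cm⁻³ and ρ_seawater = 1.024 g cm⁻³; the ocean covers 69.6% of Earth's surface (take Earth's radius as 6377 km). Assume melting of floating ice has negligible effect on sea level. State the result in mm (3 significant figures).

Noris: 0.08 × 1.37×10^13 m³ × (916/1024) = 9.804×10^11 m³ of water.
The Ardeg sea-ice cover is floating and already displaces its own weight of water, so its melt adds essentially nothing to sea level.
Total added water ≈ 9.804×10^11 m³ over 3.56×10^14 m² → Δh = 2.76×10^-3 m = 2.76 mm.

≈ 2.76 mm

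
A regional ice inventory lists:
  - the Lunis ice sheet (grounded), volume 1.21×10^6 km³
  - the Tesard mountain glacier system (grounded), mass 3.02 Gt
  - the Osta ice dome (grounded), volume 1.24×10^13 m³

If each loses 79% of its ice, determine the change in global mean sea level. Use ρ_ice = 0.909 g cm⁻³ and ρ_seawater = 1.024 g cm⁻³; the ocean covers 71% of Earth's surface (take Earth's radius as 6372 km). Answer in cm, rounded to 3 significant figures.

≈ 237 cm

Lunis: 0.79 × 1.21×10^6 km³ × (909/1024) = 8.485×10^5 km³ of water.
Tesard: 0.79 × 3.02 Gt = 2.386×10^12 kg; dividing by ρ_w = 1.024 g cm⁻³ = 1024 kg m⁻³ gives 2.330×10^9 m³ of water.
Osta: 0.79 × 1.24×10^13 m³ × (909/1024) = 8.696×10^12 m³ of water.
Total added water ≈ 8.572×10^14 m³ over 3.62×10^14 m² → Δh = 2.37 m = 237 cm.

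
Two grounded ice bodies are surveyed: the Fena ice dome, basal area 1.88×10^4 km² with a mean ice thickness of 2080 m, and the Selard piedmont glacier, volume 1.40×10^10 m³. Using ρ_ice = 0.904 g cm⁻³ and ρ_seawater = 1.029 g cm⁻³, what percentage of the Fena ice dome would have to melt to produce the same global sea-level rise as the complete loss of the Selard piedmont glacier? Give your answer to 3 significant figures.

≈ 0.0358 %

Equal sea-level rise means equal mass of meltwater, i.e. equal mass of ice lost.
Ice mass of Selard: 1.266×10^13 kg; ice mass of Fena: 3.535×10^16 kg.
Fraction required = 1.266×10^13 / 3.535×10^16 = 3.58×10^-4 → 0.0358 %.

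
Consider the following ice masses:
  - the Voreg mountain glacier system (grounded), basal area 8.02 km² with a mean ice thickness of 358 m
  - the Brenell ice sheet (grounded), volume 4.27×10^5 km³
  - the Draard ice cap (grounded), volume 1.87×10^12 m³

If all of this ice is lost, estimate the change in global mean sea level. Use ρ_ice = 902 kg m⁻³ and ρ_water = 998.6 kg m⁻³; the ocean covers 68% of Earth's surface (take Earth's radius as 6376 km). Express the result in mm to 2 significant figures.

≈ 1100 mm

Voreg: ice volume = 8.02 km² × 358 m = 2.871 km³; 2.871 × (902/998.6) = 2.593 km³ of water.
Brenell: 4.27×10^5 km³ × (902/998.6) = 3.857×10^5 km³ of water.
Draard: 1.87×10^12 m³ × (902/998.6) = 1.689×10^12 m³ of water.
Total added water ≈ 3.874×10^14 m³ over 3.47×10^14 m² → Δh = 1.12 m = 1100 mm.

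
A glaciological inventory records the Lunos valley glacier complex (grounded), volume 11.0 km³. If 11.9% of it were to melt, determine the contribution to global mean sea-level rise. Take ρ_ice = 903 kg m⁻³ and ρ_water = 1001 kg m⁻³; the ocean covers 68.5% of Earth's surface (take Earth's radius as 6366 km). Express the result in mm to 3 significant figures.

≈ 3.39×10^-3 mm

Lunos: 0.119 × 11.0 km³ × (903/1001) = 1.181 km³ of water.
Spread over 3.49×10^14 m² of ocean, Δh = 1.181×10^9 / 3.49×10^14 = 3.39×10^-6 m = 3.39×10^-3 mm.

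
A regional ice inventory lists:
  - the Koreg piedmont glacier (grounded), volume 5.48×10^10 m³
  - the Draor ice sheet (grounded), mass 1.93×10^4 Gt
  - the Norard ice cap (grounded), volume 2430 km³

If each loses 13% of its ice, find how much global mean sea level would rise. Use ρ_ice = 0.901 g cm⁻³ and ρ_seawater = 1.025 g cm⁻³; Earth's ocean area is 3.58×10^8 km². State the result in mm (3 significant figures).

Koreg: 0.13 × 5.48×10^10 m³ × (901/1025) = 6.262×10^9 m³ of water.
Draor: 0.13 × 1.93×10^4 Gt = 2.509×10^15 kg; dividing by ρ_w = 1.025 g cm⁻³ = 1025 kg m⁻³ gives 2.448×10^12 m³ of water.
Norard: 0.13 × 2430 km³ × (901/1025) = 277.7 km³ of water.
Total added water ≈ 2.732×10^12 m³ over 3.58×10^14 m² → Δh = 7.63×10^-3 m = 7.63 mm.

≈ 7.63 mm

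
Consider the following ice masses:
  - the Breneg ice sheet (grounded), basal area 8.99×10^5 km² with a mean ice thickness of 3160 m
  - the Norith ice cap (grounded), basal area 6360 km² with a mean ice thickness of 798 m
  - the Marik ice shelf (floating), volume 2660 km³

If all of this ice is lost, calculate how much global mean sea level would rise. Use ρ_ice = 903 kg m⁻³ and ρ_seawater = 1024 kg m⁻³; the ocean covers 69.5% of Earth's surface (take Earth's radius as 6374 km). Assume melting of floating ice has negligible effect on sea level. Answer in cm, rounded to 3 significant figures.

≈ 707 cm

Breneg: ice volume = 8.99×10^5 km² × 3160 m = 2.841×10^6 km³; 2.841×10^6 × (903/1024) = 2.505×10^6 km³ of water.
Norith: ice volume = 6360 km² × 798 m = 5075 km³; 5075 × (903/1024) = 4476 km³ of water.
The Marik ice shelf is floating and already displaces its own weight of water, so its melt adds essentially nothing to sea level.
Total added water ≈ 2.510×10^15 m³ over 3.55×10^14 m² → Δh = 7.07 m = 707 cm.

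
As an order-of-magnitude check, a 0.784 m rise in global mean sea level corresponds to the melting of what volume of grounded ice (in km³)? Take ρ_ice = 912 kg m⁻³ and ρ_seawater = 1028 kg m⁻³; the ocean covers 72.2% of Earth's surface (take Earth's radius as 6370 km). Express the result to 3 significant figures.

≈ 3.25×10^5 km³

Required water volume = Δh × A = 0.784 m × 3.68×10^14 m² = 2.886×10^14 m³ = 2.886×10^5 km³.
Ice volume = water volume × ρ_w/ρ_ice = 2.886×10^5 × 1028/912 = 3.25×10^5 km³.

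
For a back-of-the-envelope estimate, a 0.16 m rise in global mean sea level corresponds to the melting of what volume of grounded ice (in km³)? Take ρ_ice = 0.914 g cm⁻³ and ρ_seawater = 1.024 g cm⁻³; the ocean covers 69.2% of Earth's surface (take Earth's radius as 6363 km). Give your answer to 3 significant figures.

≈ 6.31×10^4 km³

Required water volume = Δh × A = 0.16 m × 3.52×10^14 m² = 5.633×10^13 m³ = 5.633×10^4 km³.
Ice volume = water volume × ρ_w/ρ_ice = 5.633×10^4 × 1024/914 = 6.31×10^4 km³.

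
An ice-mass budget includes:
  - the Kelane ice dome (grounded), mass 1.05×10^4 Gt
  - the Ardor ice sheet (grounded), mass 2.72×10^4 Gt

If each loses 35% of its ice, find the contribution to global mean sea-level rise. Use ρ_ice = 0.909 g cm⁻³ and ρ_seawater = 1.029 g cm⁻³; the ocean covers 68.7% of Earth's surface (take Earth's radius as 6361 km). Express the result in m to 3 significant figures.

Kelane: 0.35 × 1.05×10^4 Gt = 3.675×10^15 kg; dividing by ρ_w = 1.029 g cm⁻³ = 1029 kg m⁻³ gives 3.571×10^12 m³ of water.
Ardor: 0.35 × 2.72×10^4 Gt = 9.520×10^15 kg; dividing by ρ_w = 1029 kg m⁻³ gives 9.252×10^12 m³ of water.
Total added water ≈ 1.282×10^13 m³ over 3.49×10^14 m² → Δh = 0.0367 m.

≈ 0.0367 m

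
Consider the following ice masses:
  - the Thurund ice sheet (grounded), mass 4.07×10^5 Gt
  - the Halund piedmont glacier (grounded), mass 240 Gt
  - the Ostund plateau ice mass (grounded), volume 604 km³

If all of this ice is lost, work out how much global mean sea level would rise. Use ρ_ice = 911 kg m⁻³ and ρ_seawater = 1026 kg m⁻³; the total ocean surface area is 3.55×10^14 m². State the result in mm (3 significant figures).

Thurund: 4.07×10^5 Gt = 4.070×10^17 kg; dividing by ρ_w = 1026 kg m⁻³ gives 3.967×10^14 m³ of water.
Halund: 240 Gt = 2.400×10^14 kg; dividing by ρ_w = 1026 kg m⁻³ gives 2.339×10^11 m³ of water.
Ostund: 604 km³ × (911/1026) = 536.3 km³ of water.
Total added water ≈ 3.975×10^14 m³ over 3.55×10^14 m² → Δh = 1.12 m = 1120 mm.

≈ 1120 mm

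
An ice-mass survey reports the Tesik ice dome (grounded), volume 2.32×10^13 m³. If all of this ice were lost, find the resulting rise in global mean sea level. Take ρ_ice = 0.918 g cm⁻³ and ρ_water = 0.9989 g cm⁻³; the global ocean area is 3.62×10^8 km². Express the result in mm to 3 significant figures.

Tesik: 2.32×10^13 m³ × (918/998.9) = 2.132×10^13 m³ of water.
Spread over 3.62×10^14 m² of ocean, Δh = 2.132×10^13 / 3.62×10^14 = 0.0589 m = 58.9 mm.

≈ 58.9 mm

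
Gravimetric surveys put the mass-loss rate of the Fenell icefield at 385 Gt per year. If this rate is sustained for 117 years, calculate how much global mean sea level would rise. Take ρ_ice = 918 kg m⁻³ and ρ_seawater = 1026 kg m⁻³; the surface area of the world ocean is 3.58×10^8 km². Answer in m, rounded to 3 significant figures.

Total mass lost = 385 Gt/yr × 117 yr = 4.504×10^4 Gt = 4.504×10^16 kg.
ρ_w = 1026 kg m⁻³, so water volume = 4.504×10^16 / 1026 = 4.390×10^13 m³.
Δh = 4.390×10^13 / 3.58×10^14 = 0.123 m.

≈ 0.123 m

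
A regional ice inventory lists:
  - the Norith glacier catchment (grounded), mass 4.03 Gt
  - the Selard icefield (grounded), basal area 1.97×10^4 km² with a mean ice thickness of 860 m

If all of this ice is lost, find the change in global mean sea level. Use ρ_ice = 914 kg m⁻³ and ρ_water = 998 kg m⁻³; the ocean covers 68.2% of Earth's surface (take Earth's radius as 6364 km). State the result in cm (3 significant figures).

≈ 4.47 cm

Norith: 4.03 Gt = 4.030×10^12 kg; dividing by ρ_w = 998 kg m⁻³ gives 4.038×10^9 m³ of water.
Selard: ice volume = 1.97×10^4 km² × 860 m = 1.694×10^4 km³; 1.694×10^4 × (914/998) = 1.552×10^4 km³ of water.
Total added water ≈ 1.552×10^13 m³ over 3.47×10^14 m² → Δh = 0.0447 m = 4.47 cm.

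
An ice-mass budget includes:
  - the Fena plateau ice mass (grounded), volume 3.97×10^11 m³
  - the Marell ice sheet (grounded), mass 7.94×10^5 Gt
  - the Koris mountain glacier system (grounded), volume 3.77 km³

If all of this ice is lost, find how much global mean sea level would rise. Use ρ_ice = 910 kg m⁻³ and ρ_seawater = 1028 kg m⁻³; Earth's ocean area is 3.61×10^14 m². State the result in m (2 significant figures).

≈ 2.1 m

Fena: 3.97×10^11 m³ × (910/1028) = 3.514×10^11 m³ of water.
Marell: 7.94×10^5 Gt = 7.940×10^17 kg; dividing by ρ_w = 1028 kg m⁻³ gives 7.724×10^14 m³ of water.
Koris: 3.77 km³ × (910/1028) = 3.337 km³ of water.
Total added water ≈ 7.727×10^14 m³ over 3.61×10^14 m² → Δh = 2.14 m.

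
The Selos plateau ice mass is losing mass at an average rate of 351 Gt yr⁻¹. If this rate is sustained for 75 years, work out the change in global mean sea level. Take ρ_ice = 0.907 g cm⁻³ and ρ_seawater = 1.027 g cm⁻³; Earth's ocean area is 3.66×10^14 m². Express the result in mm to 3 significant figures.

Total mass lost = 351 Gt/yr × 75 yr = 2.632×10^4 Gt = 2.632×10^16 kg.
ρ_w = 1.027 g cm⁻³ = 1027 kg m⁻³, so water volume = 2.632×10^16 / 1027 = 2.563×10^13 m³.
Δh = 2.563×10^13 / 3.66×10^14 = 0.0700 m = 70.0 mm.

≈ 70.0 mm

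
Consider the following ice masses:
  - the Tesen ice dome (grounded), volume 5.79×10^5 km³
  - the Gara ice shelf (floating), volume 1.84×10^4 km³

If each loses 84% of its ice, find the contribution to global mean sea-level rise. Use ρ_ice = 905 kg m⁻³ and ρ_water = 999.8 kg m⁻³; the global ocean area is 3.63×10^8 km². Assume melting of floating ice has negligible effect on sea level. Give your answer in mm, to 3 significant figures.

Tesen: 0.84 × 5.79×10^5 km³ × (905/999.8) = 4.402×10^5 km³ of water.
The Gara ice shelf is floating and already displaces its own weight of water, so its melt adds essentially nothing to sea level.
Total added water ≈ 4.402×10^14 m³ over 3.63×10^14 m² → Δh = 1.21 m = 1210 mm.

≈ 1210 mm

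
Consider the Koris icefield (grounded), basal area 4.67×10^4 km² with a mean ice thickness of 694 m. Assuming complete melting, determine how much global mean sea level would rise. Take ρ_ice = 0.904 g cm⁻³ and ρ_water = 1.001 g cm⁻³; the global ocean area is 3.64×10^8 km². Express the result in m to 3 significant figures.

≈ 0.0804 m

Koris: ice volume = 4.67×10^4 km² × 694 m = 3.241×10^4 km³; 3.241×10^4 × (904/1001) = 2.927×10^4 km³ of water.
Spread over 3.64×10^14 m² of ocean, Δh = 2.927×10^13 / 3.64×10^14 = 0.0804 m.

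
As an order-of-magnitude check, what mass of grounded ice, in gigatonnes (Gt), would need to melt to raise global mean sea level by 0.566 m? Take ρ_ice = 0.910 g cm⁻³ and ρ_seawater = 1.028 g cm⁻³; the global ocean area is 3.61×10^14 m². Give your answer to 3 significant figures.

≈ 2.10×10^5 Gt

Required water volume = Δh × A = 0.566 m × 3.61×10^14 m² = 2.043×10^14 m³.
ρ_w = 1.028 g cm⁻³ = 1028 kg m⁻³, so the mass of water = 2.043×10^14 m³ × 1028 kg m⁻³ = 2.100×10^17 kg = 2.10×10^5 Gt (and the same mass of ice, by conservation).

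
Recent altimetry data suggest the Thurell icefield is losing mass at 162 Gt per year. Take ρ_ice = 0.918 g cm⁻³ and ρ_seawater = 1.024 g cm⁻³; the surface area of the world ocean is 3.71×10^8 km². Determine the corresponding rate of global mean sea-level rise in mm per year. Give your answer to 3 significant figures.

≈ 0.426 mm/yr

ρ_w = 1.024 g cm⁻³ = 1024 kg m⁻³. Annual water volume added = 162 Gt / ρ_w = 1.620×10^14 kg / 1024 kg m⁻³ = 1.582×10^11 m³.
Δh per year = 1.582×10^11 / 3.71×10^14 = 4.26×10^-4 m = 0.426 mm.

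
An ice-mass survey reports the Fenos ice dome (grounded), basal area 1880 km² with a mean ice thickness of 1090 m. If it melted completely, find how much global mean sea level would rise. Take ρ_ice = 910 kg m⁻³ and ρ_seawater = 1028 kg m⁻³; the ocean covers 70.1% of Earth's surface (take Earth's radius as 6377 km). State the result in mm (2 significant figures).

Fenos: ice volume = 1880 km² × 1090 m = 2049 km³; 2049 × (910/1028) = 1814 km³ of water.
Spread over 3.58×10^14 m² of ocean, Δh = 1.814×10^12 / 3.58×10^14 = 5.06×10^-3 m = 5.1 mm.

≈ 5.1 mm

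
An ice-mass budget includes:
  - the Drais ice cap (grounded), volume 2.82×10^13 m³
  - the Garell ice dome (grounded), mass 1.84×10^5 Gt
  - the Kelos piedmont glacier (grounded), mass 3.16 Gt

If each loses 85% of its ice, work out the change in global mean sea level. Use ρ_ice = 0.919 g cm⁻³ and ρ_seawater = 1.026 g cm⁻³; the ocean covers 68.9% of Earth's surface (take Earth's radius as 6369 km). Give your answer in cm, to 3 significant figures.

Drais: 0.85 × 2.82×10^13 m³ × (919/1026) = 2.147×10^13 m³ of water.
Garell: 0.85 × 1.84×10^5 Gt = 1.564×10^17 kg; dividing by ρ_w = 1.026 g cm⁻³ = 1026 kg m⁻³ gives 1.524×10^14 m³ of water.
Kelos: 0.85 × 3.16 Gt = 2.686×10^12 kg; dividing by ρ_w = 1026 kg m⁻³ gives 2.618×10^9 m³ of water.
Total added water ≈ 1.739×10^14 m³ over 3.51×10^14 m² → Δh = 0.495 m = 49.5 cm.

≈ 49.5 cm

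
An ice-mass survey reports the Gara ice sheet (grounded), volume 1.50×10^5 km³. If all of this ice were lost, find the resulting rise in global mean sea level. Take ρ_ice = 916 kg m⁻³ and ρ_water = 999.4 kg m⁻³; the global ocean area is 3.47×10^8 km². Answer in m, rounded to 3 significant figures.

≈ 0.396 m

Gara: 1.50×10^5 km³ × (916/999.4) = 1.375×10^5 km³ of water.
Spread over 3.47×10^14 m² of ocean, Δh = 1.375×10^14 / 3.47×10^14 = 0.396 m.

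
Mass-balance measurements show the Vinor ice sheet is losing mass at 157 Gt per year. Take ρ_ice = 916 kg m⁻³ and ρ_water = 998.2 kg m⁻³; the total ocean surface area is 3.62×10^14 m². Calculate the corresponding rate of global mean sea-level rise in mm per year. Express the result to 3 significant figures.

ρ_w = 998.2 kg m⁻³. Annual water volume added = 157 Gt / ρ_w = 1.570×10^14 kg / 998.2 kg m⁻³ = 1.573×10^11 m³.
Δh per year = 1.573×10^11 / 3.62×10^14 = 4.34×10^-4 m = 0.434 mm.

≈ 0.434 mm/yr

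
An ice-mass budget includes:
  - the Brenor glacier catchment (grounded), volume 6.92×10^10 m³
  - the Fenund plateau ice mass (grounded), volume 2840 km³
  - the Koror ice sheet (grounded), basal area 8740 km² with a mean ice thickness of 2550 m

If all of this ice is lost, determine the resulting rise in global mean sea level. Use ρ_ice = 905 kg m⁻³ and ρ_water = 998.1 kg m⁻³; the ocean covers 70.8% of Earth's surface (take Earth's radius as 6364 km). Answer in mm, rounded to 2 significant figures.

Brenor: 6.92×10^10 m³ × (905/998.1) = 6.275×10^10 m³ of water.
Fenund: 2840 km³ × (905/998.1) = 2575 km³ of water.
Koror: ice volume = 8740 km² × 2550 m = 2.229×10^4 km³; 2.229×10^4 × (905/998.1) = 2.021×10^4 km³ of water.
Total added water ≈ 2.285×10^13 m³ over 3.60×10^14 m² → Δh = 0.0634 m = 63 mm.

≈ 63 mm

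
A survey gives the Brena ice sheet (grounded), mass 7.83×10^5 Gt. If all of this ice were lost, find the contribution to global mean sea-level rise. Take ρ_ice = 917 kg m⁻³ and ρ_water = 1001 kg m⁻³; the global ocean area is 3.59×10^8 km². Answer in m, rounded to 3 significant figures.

≈ 2.18 m

Brena: 7.83×10^5 Gt = 7.830×10^17 kg; dividing by ρ_w = 1001 kg m⁻³ gives 7.822×10^14 m³ of water.
Spread over 3.59×10^14 m² of ocean, Δh = 7.822×10^14 / 3.59×10^14 = 2.18 m.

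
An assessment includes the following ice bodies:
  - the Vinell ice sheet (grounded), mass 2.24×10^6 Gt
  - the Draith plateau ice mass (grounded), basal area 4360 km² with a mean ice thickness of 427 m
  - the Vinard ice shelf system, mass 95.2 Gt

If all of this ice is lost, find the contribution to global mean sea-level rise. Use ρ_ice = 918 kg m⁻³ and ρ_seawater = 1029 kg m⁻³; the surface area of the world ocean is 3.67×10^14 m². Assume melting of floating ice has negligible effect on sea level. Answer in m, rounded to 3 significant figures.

≈ 5.94 m

Vinell: 2.24×10^6 Gt = 2.240×10^18 kg; dividing by ρ_w = 1029 kg m⁻³ gives 2.177×10^15 m³ of water.
Draith: ice volume = 4360 km² × 427 m = 1862 km³; 1862 × (918/1029) = 1661 km³ of water.
The Vinard ice shelf system is floating and already displaces its own weight of water, so its melt adds essentially nothing to sea level.
Total added water ≈ 2.179×10^15 m³ over 3.67×10^14 m² → Δh = 5.94 m.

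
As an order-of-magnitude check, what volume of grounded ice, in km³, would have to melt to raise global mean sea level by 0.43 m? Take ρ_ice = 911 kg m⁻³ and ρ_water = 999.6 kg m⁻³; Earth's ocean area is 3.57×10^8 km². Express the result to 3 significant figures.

≈ 1.68×10^5 km³

Required water volume = Δh × A = 0.43 m × 3.57×10^14 m² = 1.535×10^14 m³ = 1.535×10^5 km³.
Ice volume = water volume × ρ_w/ρ_ice = 1.535×10^5 × 999.6/911 = 1.68×10^5 km³.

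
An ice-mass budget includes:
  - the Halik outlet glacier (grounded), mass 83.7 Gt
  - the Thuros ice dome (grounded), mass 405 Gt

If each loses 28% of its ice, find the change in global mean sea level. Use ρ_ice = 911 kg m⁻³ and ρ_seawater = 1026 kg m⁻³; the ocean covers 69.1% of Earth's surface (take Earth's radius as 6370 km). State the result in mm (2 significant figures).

Halik: 0.28 × 83.7 Gt = 2.344×10^13 kg; dividing by ρ_w = 1026 kg m⁻³ gives 2.284×10^10 m³ of water.
Thuros: 0.28 × 405 Gt = 1.134×10^14 kg; dividing by ρ_w = 1026 kg m⁻³ gives 1.105×10^11 m³ of water.
Total added water ≈ 1.334×10^11 m³ over 3.52×10^14 m² → Δh = 3.79×10^-4 m = 0.38 mm.

≈ 0.38 mm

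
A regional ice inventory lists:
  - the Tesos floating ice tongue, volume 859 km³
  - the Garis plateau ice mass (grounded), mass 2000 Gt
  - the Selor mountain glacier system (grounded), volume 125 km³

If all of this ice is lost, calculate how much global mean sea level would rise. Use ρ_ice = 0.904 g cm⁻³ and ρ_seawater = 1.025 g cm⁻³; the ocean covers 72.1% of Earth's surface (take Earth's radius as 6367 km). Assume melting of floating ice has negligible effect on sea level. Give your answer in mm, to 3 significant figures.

≈ 5.61 mm

The Tesos floating ice tongue is floating and already displaces its own weight of water, so its melt adds essentially nothing to sea level.
Garis: 2000 Gt = 2.000×10^15 kg; dividing by ρ_w = 1.025 g cm⁻³ = 1025 kg m⁻³ gives 1.951×10^12 m³ of water.
Selor: 125 km³ × (904/1025) = 110.2 km³ of water.
Total added water ≈ 2.061×10^12 m³ over 3.67×10^14 m² → Δh = 5.61×10^-3 m = 5.61 mm.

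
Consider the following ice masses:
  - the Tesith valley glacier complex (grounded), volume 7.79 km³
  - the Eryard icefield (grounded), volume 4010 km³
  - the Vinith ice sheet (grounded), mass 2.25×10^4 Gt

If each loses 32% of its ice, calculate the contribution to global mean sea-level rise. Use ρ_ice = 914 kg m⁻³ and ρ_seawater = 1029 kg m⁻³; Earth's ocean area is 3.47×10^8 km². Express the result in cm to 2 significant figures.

Tesith: 0.32 × 7.79 km³ × (914/1029) = 2.214 km³ of water.
Eryard: 0.32 × 4010 km³ × (914/1029) = 1140 km³ of water.
Vinith: 0.32 × 2.25×10^4 Gt = 7.200×10^15 kg; dividing by ρ_w = 1029 kg m⁻³ gives 6.997×10^12 m³ of water.
Total added water ≈ 8.139×10^12 m³ over 3.47×10^14 m² → Δh = 0.0235 m = 2.3 cm.

≈ 2.3 cm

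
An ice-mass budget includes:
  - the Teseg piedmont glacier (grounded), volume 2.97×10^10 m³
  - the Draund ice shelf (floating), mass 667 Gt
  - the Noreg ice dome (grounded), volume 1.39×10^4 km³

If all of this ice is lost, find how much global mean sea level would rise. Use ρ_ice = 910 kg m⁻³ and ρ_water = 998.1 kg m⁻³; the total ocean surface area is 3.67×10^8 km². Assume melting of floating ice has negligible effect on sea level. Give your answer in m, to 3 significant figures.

≈ 0.0346 m

Teseg: 2.97×10^10 m³ × (910/998.1) = 2.708×10^10 m³ of water.
The Draund ice shelf is floating and already displaces its own weight of water, so its melt adds essentially nothing to sea level.
Noreg: 1.39×10^4 km³ × (910/998.1) = 1.267×10^4 km³ of water.
Total added water ≈ 1.270×10^13 m³ over 3.67×10^14 m² → Δh = 0.0346 m.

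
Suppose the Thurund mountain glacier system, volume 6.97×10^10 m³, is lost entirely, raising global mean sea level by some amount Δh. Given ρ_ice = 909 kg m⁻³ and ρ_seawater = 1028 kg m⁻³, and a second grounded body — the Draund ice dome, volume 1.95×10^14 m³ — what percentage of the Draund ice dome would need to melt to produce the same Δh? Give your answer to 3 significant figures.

≈ 0.0357 %

Equal sea-level rise means equal mass of meltwater, i.e. equal mass of ice lost.
Ice mass of Thurund: 6.336×10^13 kg; ice mass of Draund: 1.773×10^17 kg.
Fraction required = 6.336×10^13 / 1.773×10^17 = 3.57×10^-4 → 0.0357 %.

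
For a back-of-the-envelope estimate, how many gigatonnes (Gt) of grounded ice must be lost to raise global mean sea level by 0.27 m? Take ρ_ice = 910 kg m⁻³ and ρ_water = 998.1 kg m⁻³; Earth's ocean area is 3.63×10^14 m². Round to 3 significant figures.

≈ 9.78×10^4 Gt

Required water volume = Δh × A = 0.27 m × 3.63×10^14 m² = 9.801×10^13 m³.
ρ_w = 998.1 kg m⁻³, so the mass of water = 9.801×10^13 m³ × 998.1 kg m⁻³ = 9.782×10^16 kg = 9.78×10^4 Gt (and the same mass of ice, by conservation).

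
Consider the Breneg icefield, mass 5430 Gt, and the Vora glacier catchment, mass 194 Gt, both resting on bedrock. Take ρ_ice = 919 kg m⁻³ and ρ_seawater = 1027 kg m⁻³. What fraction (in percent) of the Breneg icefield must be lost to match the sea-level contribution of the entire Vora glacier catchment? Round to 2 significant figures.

Equal sea-level rise means equal mass of meltwater, i.e. equal mass of ice lost.
Ice mass of Vora: 1.940×10^14 kg; ice mass of Breneg: 5.430×10^15 kg.
Fraction required = 1.940×10^14 / 5.430×10^15 = 0.0357 → 3.6 %.

≈ 3.6 %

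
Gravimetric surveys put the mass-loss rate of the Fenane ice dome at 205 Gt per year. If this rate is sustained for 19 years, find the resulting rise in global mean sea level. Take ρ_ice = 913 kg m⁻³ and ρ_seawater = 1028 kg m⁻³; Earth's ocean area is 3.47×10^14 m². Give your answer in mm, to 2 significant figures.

Total mass lost = 205 Gt/yr × 19 yr = 3895 Gt = 3.895×10^15 kg.
ρ_w = 1028 kg m⁻³, so water volume = 3.895×10^15 / 1028 = 3.789×10^12 m³.
Δh = 3.789×10^12 / 3.47×10^14 = 0.0109 m = 11 mm.

≈ 11 mm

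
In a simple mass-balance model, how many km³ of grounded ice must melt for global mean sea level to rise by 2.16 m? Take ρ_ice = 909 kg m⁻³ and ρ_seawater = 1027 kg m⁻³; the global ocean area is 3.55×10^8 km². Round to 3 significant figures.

Required water volume = Δh × A = 2.16 m × 3.55×10^14 m² = 7.668×10^14 m³ = 7.668×10^5 km³.
Ice volume = water volume × ρ_w/ρ_ice = 7.668×10^5 × 1027/909 = 8.66×10^5 km³.

≈ 8.66×10^5 km³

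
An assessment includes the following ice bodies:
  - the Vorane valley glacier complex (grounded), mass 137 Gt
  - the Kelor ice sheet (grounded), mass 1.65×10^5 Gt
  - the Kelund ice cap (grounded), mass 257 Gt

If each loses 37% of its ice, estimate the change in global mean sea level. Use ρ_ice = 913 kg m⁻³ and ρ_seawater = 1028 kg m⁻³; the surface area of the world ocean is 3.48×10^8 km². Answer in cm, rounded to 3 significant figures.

Vorane: 0.37 × 137 Gt = 5.069×10^13 kg; dividing by ρ_w = 1028 kg m⁻³ gives 4.931×10^10 m³ of water.
Kelor: 0.37 × 1.65×10^5 Gt = 6.105×10^16 kg; dividing by ρ_w = 1028 kg m⁻³ gives 5.939×10^13 m³ of water.
Kelund: 0.37 × 257 Gt = 9.509×10^13 kg; dividing by ρ_w = 1028 kg m⁻³ gives 9.250×10^10 m³ of water.
Total added water ≈ 5.953×10^13 m³ over 3.48×10^14 m² → Δh = 0.171 m = 17.1 cm.

≈ 17.1 cm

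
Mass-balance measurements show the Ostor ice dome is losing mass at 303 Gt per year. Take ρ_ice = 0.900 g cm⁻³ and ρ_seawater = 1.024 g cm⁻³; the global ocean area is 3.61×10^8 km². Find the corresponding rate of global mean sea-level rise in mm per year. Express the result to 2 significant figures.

ρ_w = 1.024 g cm⁻³ = 1024 kg m⁻³. Annual water volume added = 303 Gt / ρ_w = 3.030×10^14 kg / 1024 kg m⁻³ = 2.959×10^11 m³.
Δh per year = 2.959×10^11 / 3.61×10^14 = 8.20×10^-4 m = 0.82 mm.

≈ 0.82 mm/yr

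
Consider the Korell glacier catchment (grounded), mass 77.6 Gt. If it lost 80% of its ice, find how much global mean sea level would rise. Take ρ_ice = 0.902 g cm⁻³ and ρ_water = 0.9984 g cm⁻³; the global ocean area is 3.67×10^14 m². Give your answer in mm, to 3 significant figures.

≈ 0.169 mm

Korell: 0.8 × 77.6 Gt = 6.208×10^13 kg; dividing by ρ_w = 0.9984 g cm⁻³ = 998.4 kg m⁻³ gives 6.218×10^10 m³ of water.
Spread over 3.67×10^14 m² of ocean, Δh = 6.218×10^10 / 3.67×10^14 = 1.69×10^-4 m = 0.169 mm.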